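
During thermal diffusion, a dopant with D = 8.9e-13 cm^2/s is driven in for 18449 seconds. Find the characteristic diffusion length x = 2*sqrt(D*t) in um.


Step 1: Compute D*t = 8.9e-13 * 18449 = 1.641961e-08 cm^2
Step 2: sqrt(D*t) = 1.28139e-04 cm
Step 3: x = 2 * 1.28139e-04 cm = 2.56278e-04 cm
Step 4: Convert to um (1 cm = 1e4 um): x = 2.563 um


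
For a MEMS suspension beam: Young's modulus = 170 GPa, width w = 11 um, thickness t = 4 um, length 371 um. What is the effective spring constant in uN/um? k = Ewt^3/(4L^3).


Step 1: Convert E to consistent units (1 GPa = 1000 uN/um^2).
E = 170 GPa = 170000 uN/um^2
Step 2: Compute t^3 = 4^3 = 64
Step 3: Compute L^3 = 371^3 = 51064811
Step 4: k = 170000 * 11 * 64 / (4 * 51064811)
k = 0.5859 uN/um


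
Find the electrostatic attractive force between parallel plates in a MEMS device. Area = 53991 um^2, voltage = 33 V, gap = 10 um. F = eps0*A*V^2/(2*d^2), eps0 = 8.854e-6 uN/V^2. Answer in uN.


Step 1: Identify parameters.
eps0 = 8.854e-6 uN/V^2, A = 53991 um^2, V = 33 V, d = 10 um
Step 2: Compute V^2 = 33^2 = 1089
Step 3: Compute d^2 = 10^2 = 100
Step 4: F = 0.5 * 8.854e-6 * 53991 * 1089 / 100
F = 2.603 uN


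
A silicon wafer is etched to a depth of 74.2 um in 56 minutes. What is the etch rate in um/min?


Step 1: Etch rate = depth / time
Step 2: rate = 74.2 / 56
rate = 1.325 um/min


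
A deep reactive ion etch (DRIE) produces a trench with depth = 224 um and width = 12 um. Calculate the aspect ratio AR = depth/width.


Step 1: AR = depth / width
Step 2: AR = 224 / 12
AR = 18.7


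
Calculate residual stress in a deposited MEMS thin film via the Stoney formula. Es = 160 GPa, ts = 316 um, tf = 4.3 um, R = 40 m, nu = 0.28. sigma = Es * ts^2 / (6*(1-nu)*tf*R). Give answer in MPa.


Step 1: Compute numerator: Es * ts^2 = 160 * 316^2 = 15976960 (GPa*um^2)
Step 2: Compute denominator (R in um): 6*(1-nu)*tf*R = 6*0.72*4.3*40e6 = 743040000.0 (um^2)
Step 3: sigma (GPa) = 15976960 / 743040000.0 = 2.1502e-02 GPa
Step 4: Convert to MPa (x1000): sigma = 21.5 MPa


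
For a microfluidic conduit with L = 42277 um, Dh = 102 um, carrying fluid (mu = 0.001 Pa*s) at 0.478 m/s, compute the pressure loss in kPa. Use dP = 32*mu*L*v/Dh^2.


Step 1: Convert to SI: L = 42277e-6 m, Dh = 102e-6 m
Step 2: dP = 32 * 0.001 * 42277e-6 * 0.478 / (102e-6)^2
Step 3: dP = 62155.80 Pa
Step 4: Convert to kPa: dP = 62.16 kPa


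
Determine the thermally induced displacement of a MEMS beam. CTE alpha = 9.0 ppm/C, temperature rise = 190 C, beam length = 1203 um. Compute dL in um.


Step 1: Convert CTE: alpha = 9.0 ppm/C = 9.0e-6 /C
Step 2: dL = 9.0e-6 * 190 * 1203
dL = 2.0571 um


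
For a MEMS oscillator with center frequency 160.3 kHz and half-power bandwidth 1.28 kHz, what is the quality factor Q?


Step 1: Q = f0 / bandwidth
Step 2: Q = 160.3 / 1.28
Q = 125.2


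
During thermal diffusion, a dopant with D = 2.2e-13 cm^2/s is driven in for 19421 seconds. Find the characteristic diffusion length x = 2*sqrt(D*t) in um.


Step 1: Compute D*t = 2.2e-13 * 19421 = 4.27262e-09 cm^2
Step 2: sqrt(D*t) = 6.53653e-05 cm
Step 3: x = 2 * 6.53653e-05 cm = 1.307306e-04 cm
Step 4: Convert to um (1 cm = 1e4 um): x = 1.307 um


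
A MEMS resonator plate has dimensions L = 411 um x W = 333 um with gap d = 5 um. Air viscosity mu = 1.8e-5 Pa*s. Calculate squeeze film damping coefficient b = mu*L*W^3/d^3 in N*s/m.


Step 1: Convert to SI.
L = 411e-6 m, W = 333e-6 m, d = 5e-6 m
Step 2: W^3 = (333e-6)^3 = 3.69e-11 m^3
Step 3: d^3 = (5e-6)^3 = 1.25e-16 m^3
Step 4: b = 1.8e-5 * 411e-6 * 3.69e-11 / 1.25e-16
b = 2.19e-03 N*s/m


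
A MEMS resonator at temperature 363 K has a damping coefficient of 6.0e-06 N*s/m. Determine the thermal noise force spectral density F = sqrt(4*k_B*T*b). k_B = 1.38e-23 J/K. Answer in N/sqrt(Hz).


Step 1: Compute 4 * k_B * T * b
= 4 * 1.38e-23 * 363 * 6.0e-06
= 1.2023e-25 N^2/Hz
Step 2: F_noise = sqrt(1.2023e-25)
F_noise = 3.47e-13 N/sqrt(Hz)


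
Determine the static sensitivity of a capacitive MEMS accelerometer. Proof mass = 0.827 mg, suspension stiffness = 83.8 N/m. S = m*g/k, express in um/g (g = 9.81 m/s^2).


Step 1: Convert mass: m = 0.827 mg = 8.27e-07 kg
Step 2: S = m * g / k = 8.27e-07 * 9.81 / 83.8
Step 3: S = 9.68e-08 m/g
Step 4: Convert to um/g: S = 0.097 um/g


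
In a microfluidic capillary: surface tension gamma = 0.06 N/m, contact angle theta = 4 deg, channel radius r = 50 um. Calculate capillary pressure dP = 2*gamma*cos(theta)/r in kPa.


Step 1: cos(4 deg) = 0.9976
Step 2: Convert r to m: r = 50e-6 m
Step 3: dP = 2 * 0.06 * 0.9976 / 50e-6 = 2394.2 Pa
Step 4: Convert Pa to kPa (divide by 1000).
dP = 2.39 kPa


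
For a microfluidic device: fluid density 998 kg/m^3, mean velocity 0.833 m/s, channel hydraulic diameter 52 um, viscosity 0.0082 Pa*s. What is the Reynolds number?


Step 1: Convert Dh to meters: Dh = 52e-6 m
Step 2: Re = rho * v * Dh / mu
Re = 998 * 0.833 * 52e-6 / 0.0082
Re = 5.272


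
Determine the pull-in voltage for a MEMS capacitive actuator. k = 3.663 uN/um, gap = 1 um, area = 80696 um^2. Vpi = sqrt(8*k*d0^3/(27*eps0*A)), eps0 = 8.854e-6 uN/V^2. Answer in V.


Step 1: Compute numerator: 8 * k * d0^3 = 8 * 3.663 * 1^3 = 29.304
Step 2: Compute denominator: 27 * eps0 * A = 27 * 8.854e-6 * 80696 = 19.291024
Step 3: Vpi = sqrt(29.304 / 19.291024)
Vpi = 1.23 V


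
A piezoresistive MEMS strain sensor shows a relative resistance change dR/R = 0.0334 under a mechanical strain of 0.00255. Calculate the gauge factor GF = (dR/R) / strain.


Step 1: Identify values.
dR/R = 0.0334, strain = 0.00255
Step 2: GF = (dR/R) / strain = 0.0334 / 0.00255
GF = 13.1


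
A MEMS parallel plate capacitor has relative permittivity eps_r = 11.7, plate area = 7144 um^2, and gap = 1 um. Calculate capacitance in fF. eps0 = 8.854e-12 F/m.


Step 1: Convert area to m^2: A = 7144e-12 m^2
Step 2: Convert gap to m: d = 1e-6 m
Step 3: C = eps0 * eps_r * A / d
C = 8.854e-12 * 11.7 * 7144e-12 / 1e-6
Step 4: Convert to fF (multiply by 1e15).
C = 740.06 fF


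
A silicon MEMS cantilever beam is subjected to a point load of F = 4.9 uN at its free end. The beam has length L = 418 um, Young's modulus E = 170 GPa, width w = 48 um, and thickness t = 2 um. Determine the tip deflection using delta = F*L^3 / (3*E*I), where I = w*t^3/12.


Step 1: Calculate the second moment of area.
I = w * t^3 / 12 = 48 * 2^3 / 12 = 32.0 um^4
Step 2: Convert E to consistent units (1 GPa = 1000 uN/um^2).
E = 170 GPa = 170000 uN/um^2
Step 3: Calculate tip deflection.
delta = F * L^3 / (3 * E * I)
delta = 4.9 * 418^3 / (3 * 170000 * 32.0)
delta = 21.9283 um


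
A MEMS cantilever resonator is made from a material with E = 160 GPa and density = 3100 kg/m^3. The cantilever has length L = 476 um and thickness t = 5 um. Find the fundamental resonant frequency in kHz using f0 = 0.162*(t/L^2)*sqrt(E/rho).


Step 1: Convert units to SI.
t_SI = 5e-6 m, L_SI = 476e-6 m
Step 2: Calculate sqrt(E/rho).
sqrt(160e9 / 3100) = 7184.21 m/s
Step 3: Compute f0.
f0 = 0.162 * 5e-6 / (476e-6)^2 * 7184.21 = 25683.3 Hz = 25.68 kHz


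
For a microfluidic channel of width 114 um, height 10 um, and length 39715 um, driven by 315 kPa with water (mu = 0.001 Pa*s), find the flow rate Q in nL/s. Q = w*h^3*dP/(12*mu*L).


Step 1: Convert all dimensions to SI (meters).
w = 114e-6 m, h = 10e-6 m, L = 39715e-6 m, dP = 315e3 Pa
Step 2: Q = w * h^3 * dP / (12 * mu * L)
Q = 114e-6 * (10e-6)^3 * 315e3 / (12 * 0.001 * 39715e-6) = 7.534936e-11 m^3/s
Step 3: Convert Q from m^3/s to nL/s (1 m^3 = 1e12 nL, so multiply by 1e12).
Q = 75.349 nL/s


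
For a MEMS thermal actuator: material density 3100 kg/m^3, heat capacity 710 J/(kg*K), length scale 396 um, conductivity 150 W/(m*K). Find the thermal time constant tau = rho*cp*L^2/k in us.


Step 1: Convert L to m: L = 396e-6 m
Step 2: L^2 = (396e-6)^2 = 1.56816e-07 m^2
Step 3: tau = 3100 * 710 * 1.56816e-07 / 150 = 2.30101344e-03 s
Step 4: Convert to microseconds (multiply by 1e6).
tau = 2301.013 us


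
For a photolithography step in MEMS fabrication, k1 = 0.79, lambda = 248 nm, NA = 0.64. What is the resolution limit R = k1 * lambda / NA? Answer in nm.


Step 1: Identify values: k1 = 0.79, lambda = 248 nm, NA = 0.64
Step 2: R = k1 * lambda / NA
R = 0.79 * 248 / 0.64
R = 306.1 nm


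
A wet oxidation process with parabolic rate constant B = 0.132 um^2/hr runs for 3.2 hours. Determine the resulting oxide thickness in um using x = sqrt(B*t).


Step 1: Compute B*t = 0.132 * 3.2 = 0.4224
Step 2: x = sqrt(0.4224)
x = 0.65 um


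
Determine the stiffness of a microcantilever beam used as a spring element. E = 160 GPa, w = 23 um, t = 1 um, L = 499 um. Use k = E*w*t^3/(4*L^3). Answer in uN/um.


Step 1: Convert E to consistent units (1 GPa = 1000 uN/um^2).
E = 160 GPa = 160000 uN/um^2
Step 2: Compute t^3 = 1^3 = 1
Step 3: Compute L^3 = 499^3 = 124251499
Step 4: k = 160000 * 23 * 1 / (4 * 124251499)
k = 0.0074 uN/um


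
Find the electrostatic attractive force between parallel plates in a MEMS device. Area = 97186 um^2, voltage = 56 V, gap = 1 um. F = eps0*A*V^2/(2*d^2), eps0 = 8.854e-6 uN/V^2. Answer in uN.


Step 1: Identify parameters.
eps0 = 8.854e-6 uN/V^2, A = 97186 um^2, V = 56 V, d = 1 um
Step 2: Compute V^2 = 56^2 = 3136
Step 3: Compute d^2 = 1^2 = 1
Step 4: F = 0.5 * 8.854e-6 * 97186 * 3136 / 1
F = 1349.24 uN


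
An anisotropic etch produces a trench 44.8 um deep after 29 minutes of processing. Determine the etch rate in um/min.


Step 1: Etch rate = depth / time
Step 2: rate = 44.8 / 29
rate = 1.545 um/min


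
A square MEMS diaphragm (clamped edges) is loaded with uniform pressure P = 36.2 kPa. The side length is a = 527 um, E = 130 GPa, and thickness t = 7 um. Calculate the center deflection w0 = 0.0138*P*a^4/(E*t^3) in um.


Step 1: Convert pressure to compatible units (E is in GPa, so P in GPa).
P = 36.2 kPa = 36.2e-6 GPa
Step 2: Compute numerator: 0.0138 * P * a^4.
a^4 = 527^4 = 77133397441
numerator = 0.0138 * 36.2e-6 * 77133397441 = 3.85328e+04
Step 3: Compute denominator: E * t^3 = 130 * 7^3 = 44590
Step 4: w0 = numerator / denominator = 3.85328e+04 / 44590 = 0.8642 um


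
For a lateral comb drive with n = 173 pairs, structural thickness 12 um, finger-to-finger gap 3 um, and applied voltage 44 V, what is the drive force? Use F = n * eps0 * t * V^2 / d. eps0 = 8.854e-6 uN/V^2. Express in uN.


Step 1: Parameters: n=173, eps0=8.854e-6 uN/V^2, t=12 um, V=44 V, d=3 um
Step 2: V^2 = 1936
Step 3: F = 173 * 8.854e-6 * 12 * 1936 / 3
F = 11.862 uN


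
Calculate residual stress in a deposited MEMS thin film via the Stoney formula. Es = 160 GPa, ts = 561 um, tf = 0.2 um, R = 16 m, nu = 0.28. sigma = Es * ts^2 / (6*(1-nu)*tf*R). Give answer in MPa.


Step 1: Compute numerator: Es * ts^2 = 160 * 561^2 = 50355360 (GPa*um^2)
Step 2: Compute denominator (R in um): 6*(1-nu)*tf*R = 6*0.72*0.2*16e6 = 13824000.0 (um^2)
Step 3: sigma (GPa) = 50355360 / 13824000.0 = 3.642604e+00 GPa
Step 4: Convert to MPa (x1000): sigma = 3642.6 MPa


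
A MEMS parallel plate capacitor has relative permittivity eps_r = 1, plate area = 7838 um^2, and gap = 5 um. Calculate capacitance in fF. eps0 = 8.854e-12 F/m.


Step 1: Convert area to m^2: A = 7838e-12 m^2
Step 2: Convert gap to m: d = 5e-6 m
Step 3: C = eps0 * eps_r * A / d
C = 8.854e-12 * 1 * 7838e-12 / 5e-6
Step 4: Convert to fF (multiply by 1e15).
C = 13.88 fF


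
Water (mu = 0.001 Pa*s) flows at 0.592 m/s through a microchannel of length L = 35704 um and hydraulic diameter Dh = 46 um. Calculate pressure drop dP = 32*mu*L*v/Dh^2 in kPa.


Step 1: Convert to SI: L = 35704e-6 m, Dh = 46e-6 m
Step 2: dP = 32 * 0.001 * 35704e-6 * 0.592 / (46e-6)^2
Step 3: dP = 319648.67 Pa
Step 4: Convert to kPa: dP = 319.65 kPa


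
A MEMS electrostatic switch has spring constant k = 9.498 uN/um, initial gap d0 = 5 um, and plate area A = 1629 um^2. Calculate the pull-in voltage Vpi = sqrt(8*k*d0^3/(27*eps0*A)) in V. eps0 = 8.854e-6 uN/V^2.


Step 1: Compute numerator: 8 * k * d0^3 = 8 * 9.498 * 5^3 = 9498.0
Step 2: Compute denominator: 27 * eps0 * A = 27 * 8.854e-6 * 1629 = 0.389425
Step 3: Vpi = sqrt(9498.0 / 0.389425)
Vpi = 156.17 V


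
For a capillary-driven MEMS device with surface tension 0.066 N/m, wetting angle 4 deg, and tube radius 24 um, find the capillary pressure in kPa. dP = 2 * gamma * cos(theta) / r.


Step 1: cos(4 deg) = 0.9976
Step 2: Convert r to m: r = 24e-6 m
Step 3: dP = 2 * 0.066 * 0.9976 / 24e-6 = 5486.8 Pa
Step 4: Convert Pa to kPa (divide by 1000).
dP = 5.49 kPa


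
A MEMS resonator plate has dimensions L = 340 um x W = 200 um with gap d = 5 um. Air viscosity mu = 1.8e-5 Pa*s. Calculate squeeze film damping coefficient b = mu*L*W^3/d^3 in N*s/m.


Step 1: Convert to SI.
L = 340e-6 m, W = 200e-6 m, d = 5e-6 m
Step 2: W^3 = (200e-6)^3 = 8.00e-12 m^3
Step 3: d^3 = (5e-6)^3 = 1.25e-16 m^3
Step 4: b = 1.8e-5 * 340e-6 * 8.00e-12 / 1.25e-16
b = 3.92e-04 N*s/m


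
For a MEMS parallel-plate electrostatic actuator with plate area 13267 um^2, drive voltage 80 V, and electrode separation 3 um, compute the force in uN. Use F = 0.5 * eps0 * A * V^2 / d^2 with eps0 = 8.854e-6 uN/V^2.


Step 1: Identify parameters.
eps0 = 8.854e-6 uN/V^2, A = 13267 um^2, V = 80 V, d = 3 um
Step 2: Compute V^2 = 80^2 = 6400
Step 3: Compute d^2 = 3^2 = 9
Step 4: F = 0.5 * 8.854e-6 * 13267 * 6400 / 9
F = 41.766 uN


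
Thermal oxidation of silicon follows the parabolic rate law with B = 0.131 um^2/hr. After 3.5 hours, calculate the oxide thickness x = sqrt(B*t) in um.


Step 1: Compute B*t = 0.131 * 3.5 = 0.4585
Step 2: x = sqrt(0.4585)
x = 0.677 um


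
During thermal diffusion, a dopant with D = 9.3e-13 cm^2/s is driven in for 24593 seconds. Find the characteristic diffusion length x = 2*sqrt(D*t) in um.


Step 1: Compute D*t = 9.3e-13 * 24593 = 2.287149e-08 cm^2
Step 2: sqrt(D*t) = 1.51233e-04 cm
Step 3: x = 2 * 1.51233e-04 cm = 3.02466e-04 cm
Step 4: Convert to um (1 cm = 1e4 um): x = 3.025 um


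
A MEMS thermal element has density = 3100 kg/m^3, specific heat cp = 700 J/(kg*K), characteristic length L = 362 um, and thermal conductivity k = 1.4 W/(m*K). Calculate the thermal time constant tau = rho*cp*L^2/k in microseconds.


Step 1: Convert L to m: L = 362e-6 m
Step 2: L^2 = (362e-6)^2 = 1.31044e-07 m^2
Step 3: tau = 3100 * 700 * 1.31044e-07 / 1.4 = 2.031182e-01 s
Step 4: Convert to microseconds (multiply by 1e6).
tau = 203118.2 us


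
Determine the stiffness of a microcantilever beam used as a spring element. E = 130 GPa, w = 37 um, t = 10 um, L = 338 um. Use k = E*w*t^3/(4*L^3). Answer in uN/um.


Step 1: Convert E to consistent units (1 GPa = 1000 uN/um^2).
E = 130 GPa = 130000 uN/um^2
Step 2: Compute t^3 = 10^3 = 1000
Step 3: Compute L^3 = 338^3 = 38614472
Step 4: k = 130000 * 37 * 1000 / (4 * 38614472)
k = 31.1412 uN/um


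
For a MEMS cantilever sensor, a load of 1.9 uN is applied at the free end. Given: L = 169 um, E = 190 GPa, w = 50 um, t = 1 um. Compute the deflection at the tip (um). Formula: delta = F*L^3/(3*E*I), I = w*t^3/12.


Step 1: Calculate the second moment of area.
I = w * t^3 / 12 = 50 * 1^3 / 12 = 4.1667 um^4
Step 2: Convert E to consistent units (1 GPa = 1000 uN/um^2).
E = 190 GPa = 190000 uN/um^2
Step 3: Calculate tip deflection.
delta = F * L^3 / (3 * E * I)
delta = 1.9 * 169^3 / (3 * 190000 * 4.1667)
delta = 3.8614 um


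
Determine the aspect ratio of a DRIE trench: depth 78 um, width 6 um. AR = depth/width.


Step 1: AR = depth / width
Step 2: AR = 78 / 6
AR = 13.0


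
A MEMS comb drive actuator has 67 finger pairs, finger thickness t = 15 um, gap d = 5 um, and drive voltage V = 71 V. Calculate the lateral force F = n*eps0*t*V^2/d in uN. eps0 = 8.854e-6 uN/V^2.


Step 1: Parameters: n=67, eps0=8.854e-6 uN/V^2, t=15 um, V=71 V, d=5 um
Step 2: V^2 = 5041
Step 3: F = 67 * 8.854e-6 * 15 * 5041 / 5
F = 8.971 uN


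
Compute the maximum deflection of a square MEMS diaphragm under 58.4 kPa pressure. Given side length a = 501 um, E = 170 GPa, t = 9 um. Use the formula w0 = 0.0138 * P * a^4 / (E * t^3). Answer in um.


Step 1: Convert pressure to compatible units (E is in GPa, so P in GPa).
P = 58.4 kPa = 58.4e-6 GPa
Step 2: Compute numerator: 0.0138 * P * a^4.
a^4 = 501^4 = 63001502001
numerator = 0.0138 * 58.4e-6 * 63001502001 = 5.07742e+04
Step 3: Compute denominator: E * t^3 = 170 * 9^3 = 123930
Step 4: w0 = numerator / denominator = 5.07742e+04 / 123930 = 0.4097 um


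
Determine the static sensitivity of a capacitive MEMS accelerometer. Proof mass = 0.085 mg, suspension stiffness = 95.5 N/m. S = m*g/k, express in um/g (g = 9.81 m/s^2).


Step 1: Convert mass: m = 0.085 mg = 8.50e-08 kg
Step 2: S = m * g / k = 8.50e-08 * 9.81 / 95.5
Step 3: S = 8.73e-09 m/g
Step 4: Convert to um/g: S = 0.009 um/g


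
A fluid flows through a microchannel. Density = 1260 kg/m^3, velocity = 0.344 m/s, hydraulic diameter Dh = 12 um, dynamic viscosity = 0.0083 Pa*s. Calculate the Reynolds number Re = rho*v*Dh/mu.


Step 1: Convert Dh to meters: Dh = 12e-6 m
Step 2: Re = rho * v * Dh / mu
Re = 1260 * 0.344 * 12e-6 / 0.0083
Re = 0.627


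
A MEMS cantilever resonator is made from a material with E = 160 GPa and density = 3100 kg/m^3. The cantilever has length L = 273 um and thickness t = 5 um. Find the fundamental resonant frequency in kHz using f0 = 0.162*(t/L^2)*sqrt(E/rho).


Step 1: Convert units to SI.
t_SI = 5e-6 m, L_SI = 273e-6 m
Step 2: Calculate sqrt(E/rho).
sqrt(160e9 / 3100) = 7184.21 m/s
Step 3: Compute f0.
f0 = 0.162 * 5e-6 / (273e-6)^2 * 7184.21 = 78079.8 Hz = 78.08 kHz


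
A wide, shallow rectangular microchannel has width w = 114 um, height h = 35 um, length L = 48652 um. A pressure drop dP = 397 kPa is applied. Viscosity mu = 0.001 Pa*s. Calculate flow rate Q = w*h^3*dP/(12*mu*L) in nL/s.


Step 1: Convert all dimensions to SI (meters).
w = 114e-6 m, h = 35e-6 m, L = 48652e-6 m, dP = 397e3 Pa
Step 2: Q = w * h^3 * dP / (12 * mu * L)
Q = 114e-6 * (35e-6)^3 * 397e3 / (12 * 0.001 * 48652e-6) = 3.32366732e-09 m^3/s
Step 3: Convert Q from m^3/s to nL/s (1 m^3 = 1e12 nL, so multiply by 1e12).
Q = 3323.667 nL/s


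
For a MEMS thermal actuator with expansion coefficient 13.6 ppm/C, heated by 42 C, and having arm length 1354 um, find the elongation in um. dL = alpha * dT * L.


Step 1: Convert CTE: alpha = 13.6 ppm/C = 13.6e-6 /C
Step 2: dL = 13.6e-6 * 42 * 1354
dL = 0.7734 um


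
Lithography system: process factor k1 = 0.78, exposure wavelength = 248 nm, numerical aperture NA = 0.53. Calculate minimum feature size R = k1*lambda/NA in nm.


Step 1: Identify values: k1 = 0.78, lambda = 248 nm, NA = 0.53
Step 2: R = k1 * lambda / NA
R = 0.78 * 248 / 0.53
R = 365.0 nm


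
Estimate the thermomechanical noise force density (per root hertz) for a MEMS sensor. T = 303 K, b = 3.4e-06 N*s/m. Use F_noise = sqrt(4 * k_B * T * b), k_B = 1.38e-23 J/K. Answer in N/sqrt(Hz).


Step 1: Compute 4 * k_B * T * b
= 4 * 1.38e-23 * 303 * 3.4e-06
= 5.6867e-26 N^2/Hz
Step 2: F_noise = sqrt(5.6867e-26)
F_noise = 2.38e-13 N/sqrt(Hz)


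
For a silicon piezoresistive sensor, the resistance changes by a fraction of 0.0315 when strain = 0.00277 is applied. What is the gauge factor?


Step 1: Identify values.
dR/R = 0.0315, strain = 0.00277
Step 2: GF = (dR/R) / strain = 0.0315 / 0.00277
GF = 11.4


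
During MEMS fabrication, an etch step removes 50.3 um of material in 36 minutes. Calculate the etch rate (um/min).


Step 1: Etch rate = depth / time
Step 2: rate = 50.3 / 36
rate = 1.397 um/min


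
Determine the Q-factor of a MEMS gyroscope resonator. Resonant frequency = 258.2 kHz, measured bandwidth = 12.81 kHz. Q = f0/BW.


Step 1: Q = f0 / bandwidth
Step 2: Q = 258.2 / 12.81
Q = 20.2


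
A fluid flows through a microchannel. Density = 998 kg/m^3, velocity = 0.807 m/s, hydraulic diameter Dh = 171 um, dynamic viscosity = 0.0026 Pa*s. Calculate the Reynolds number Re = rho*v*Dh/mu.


Step 1: Convert Dh to meters: Dh = 171e-6 m
Step 2: Re = rho * v * Dh / mu
Re = 998 * 0.807 * 171e-6 / 0.0026
Re = 52.97


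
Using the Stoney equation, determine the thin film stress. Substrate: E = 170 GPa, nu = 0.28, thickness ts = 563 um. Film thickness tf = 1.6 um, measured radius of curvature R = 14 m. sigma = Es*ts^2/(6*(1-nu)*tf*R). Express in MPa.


Step 1: Compute numerator: Es * ts^2 = 170 * 563^2 = 53884730 (GPa*um^2)
Step 2: Compute denominator (R in um): 6*(1-nu)*tf*R = 6*0.72*1.6*14e6 = 96768000.0 (um^2)
Step 3: sigma (GPa) = 53884730 / 96768000.0 = 5.56845e-01 GPa
Step 4: Convert to MPa (x1000): sigma = 556.8 MPa


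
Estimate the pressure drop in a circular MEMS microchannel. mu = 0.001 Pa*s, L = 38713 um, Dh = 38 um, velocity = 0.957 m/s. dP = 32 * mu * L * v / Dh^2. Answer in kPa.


Step 1: Convert to SI: L = 38713e-6 m, Dh = 38e-6 m
Step 2: dP = 32 * 0.001 * 38713e-6 * 0.957 / (38e-6)^2
Step 3: dP = 821015.87 Pa
Step 4: Convert to kPa: dP = 821.02 kPa


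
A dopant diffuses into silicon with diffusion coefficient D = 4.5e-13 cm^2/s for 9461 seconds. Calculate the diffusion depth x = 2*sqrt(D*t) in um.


Step 1: Compute D*t = 4.5e-13 * 9461 = 4.25745e-09 cm^2
Step 2: sqrt(D*t) = 6.52491e-05 cm
Step 3: x = 2 * 6.52491e-05 cm = 1.304982e-04 cm
Step 4: Convert to um (1 cm = 1e4 um): x = 1.305 um


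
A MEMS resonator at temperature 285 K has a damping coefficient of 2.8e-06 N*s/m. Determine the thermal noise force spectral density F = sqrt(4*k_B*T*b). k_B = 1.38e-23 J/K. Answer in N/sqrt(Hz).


Step 1: Compute 4 * k_B * T * b
= 4 * 1.38e-23 * 285 * 2.8e-06
= 4.4050e-26 N^2/Hz
Step 2: F_noise = sqrt(4.4050e-26)
F_noise = 2.10e-13 N/sqrt(Hz)


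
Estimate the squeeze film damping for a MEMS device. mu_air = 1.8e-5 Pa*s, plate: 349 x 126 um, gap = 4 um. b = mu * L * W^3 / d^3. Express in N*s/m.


Step 1: Convert to SI.
L = 349e-6 m, W = 126e-6 m, d = 4e-6 m
Step 2: W^3 = (126e-6)^3 = 2.00e-12 m^3
Step 3: d^3 = (4e-6)^3 = 6.40e-17 m^3
Step 4: b = 1.8e-5 * 349e-6 * 2.00e-12 / 6.40e-17
b = 1.96e-04 N*s/m


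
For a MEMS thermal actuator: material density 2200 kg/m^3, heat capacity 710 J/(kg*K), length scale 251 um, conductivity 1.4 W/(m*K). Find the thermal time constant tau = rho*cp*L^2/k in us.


Step 1: Convert L to m: L = 251e-6 m
Step 2: L^2 = (251e-6)^2 = 6.3001e-08 m^2
Step 3: tau = 2200 * 710 * 6.3001e-08 / 1.4 = 7.029111571e-02 s
Step 4: Convert to microseconds (multiply by 1e6).
tau = 70291.116 us


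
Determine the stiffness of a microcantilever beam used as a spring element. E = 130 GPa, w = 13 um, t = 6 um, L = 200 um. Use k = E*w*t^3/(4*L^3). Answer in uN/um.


Step 1: Convert E to consistent units (1 GPa = 1000 uN/um^2).
E = 130 GPa = 130000 uN/um^2
Step 2: Compute t^3 = 6^3 = 216
Step 3: Compute L^3 = 200^3 = 8000000
Step 4: k = 130000 * 13 * 216 / (4 * 8000000)
k = 11.4075 uN/um


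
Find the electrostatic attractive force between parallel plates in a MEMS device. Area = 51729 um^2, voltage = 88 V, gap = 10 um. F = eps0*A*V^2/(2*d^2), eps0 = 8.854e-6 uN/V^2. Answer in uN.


Step 1: Identify parameters.
eps0 = 8.854e-6 uN/V^2, A = 51729 um^2, V = 88 V, d = 10 um
Step 2: Compute V^2 = 88^2 = 7744
Step 3: Compute d^2 = 10^2 = 100
Step 4: F = 0.5 * 8.854e-6 * 51729 * 7744 / 100
F = 17.734 uN


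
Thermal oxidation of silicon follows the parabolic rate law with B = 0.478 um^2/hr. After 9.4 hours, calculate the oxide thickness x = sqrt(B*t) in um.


Step 1: Compute B*t = 0.478 * 9.4 = 4.4932
Step 2: x = sqrt(4.4932)
x = 2.12 um


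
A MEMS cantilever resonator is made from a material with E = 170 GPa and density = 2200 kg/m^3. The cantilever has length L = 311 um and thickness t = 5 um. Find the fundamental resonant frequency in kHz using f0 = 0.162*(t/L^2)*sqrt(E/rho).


Step 1: Convert units to SI.
t_SI = 5e-6 m, L_SI = 311e-6 m
Step 2: Calculate sqrt(E/rho).
sqrt(170e9 / 2200) = 8790.49 m/s
Step 3: Compute f0.
f0 = 0.162 * 5e-6 / (311e-6)^2 * 8790.49 = 73616.9 Hz = 73.62 kHz


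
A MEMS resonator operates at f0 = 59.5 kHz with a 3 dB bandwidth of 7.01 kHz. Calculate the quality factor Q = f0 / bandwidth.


Step 1: Q = f0 / bandwidth
Step 2: Q = 59.5 / 7.01
Q = 8.5


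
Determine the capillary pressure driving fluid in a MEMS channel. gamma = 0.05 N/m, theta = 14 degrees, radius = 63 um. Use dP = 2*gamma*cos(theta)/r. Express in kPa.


Step 1: cos(14 deg) = 0.9703
Step 2: Convert r to m: r = 63e-6 m
Step 3: dP = 2 * 0.05 * 0.9703 / 63e-6 = 1540.2 Pa
Step 4: Convert Pa to kPa (divide by 1000).
dP = 1.54 kPa


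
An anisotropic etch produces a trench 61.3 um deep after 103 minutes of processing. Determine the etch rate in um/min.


Step 1: Etch rate = depth / time
Step 2: rate = 61.3 / 103
rate = 0.595 um/min


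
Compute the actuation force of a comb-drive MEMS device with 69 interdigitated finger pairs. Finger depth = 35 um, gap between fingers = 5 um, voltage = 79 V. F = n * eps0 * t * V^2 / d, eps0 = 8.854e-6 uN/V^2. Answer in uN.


Step 1: Parameters: n=69, eps0=8.854e-6 uN/V^2, t=35 um, V=79 V, d=5 um
Step 2: V^2 = 6241
Step 3: F = 69 * 8.854e-6 * 35 * 6241 / 5
F = 26.69 uN


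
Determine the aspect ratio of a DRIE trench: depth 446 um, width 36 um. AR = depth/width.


Step 1: AR = depth / width
Step 2: AR = 446 / 36
AR = 12.4


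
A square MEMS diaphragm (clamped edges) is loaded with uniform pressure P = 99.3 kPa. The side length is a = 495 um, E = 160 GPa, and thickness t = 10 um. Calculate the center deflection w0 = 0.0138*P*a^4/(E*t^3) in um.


Step 1: Convert pressure to compatible units (E is in GPa, so P in GPa).
P = 99.3 kPa = 99.3e-6 GPa
Step 2: Compute numerator: 0.0138 * P * a^4.
a^4 = 495^4 = 60037250625
numerator = 0.0138 * 99.3e-6 * 60037250625 = 8.22714e+04
Step 3: Compute denominator: E * t^3 = 160 * 10^3 = 160000
Step 4: w0 = numerator / denominator = 8.22714e+04 / 160000 = 0.5142 um


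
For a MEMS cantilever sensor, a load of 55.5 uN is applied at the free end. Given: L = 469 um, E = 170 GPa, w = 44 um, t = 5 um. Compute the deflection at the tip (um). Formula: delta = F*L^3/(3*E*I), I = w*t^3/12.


Step 1: Calculate the second moment of area.
I = w * t^3 / 12 = 44 * 5^3 / 12 = 458.3333 um^4
Step 2: Convert E to consistent units (1 GPa = 1000 uN/um^2).
E = 170 GPa = 170000 uN/um^2
Step 3: Calculate tip deflection.
delta = F * L^3 / (3 * E * I)
delta = 55.5 * 469^3 / (3 * 170000 * 458.3333)
delta = 24.494 um


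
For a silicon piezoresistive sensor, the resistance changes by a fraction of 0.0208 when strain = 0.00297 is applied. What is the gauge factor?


Step 1: Identify values.
dR/R = 0.0208, strain = 0.00297
Step 2: GF = (dR/R) / strain = 0.0208 / 0.00297
GF = 7.0


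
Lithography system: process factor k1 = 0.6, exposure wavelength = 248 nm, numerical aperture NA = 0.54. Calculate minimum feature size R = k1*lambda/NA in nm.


Step 1: Identify values: k1 = 0.6, lambda = 248 nm, NA = 0.54
Step 2: R = k1 * lambda / NA
R = 0.6 * 248 / 0.54
R = 275.6 nm


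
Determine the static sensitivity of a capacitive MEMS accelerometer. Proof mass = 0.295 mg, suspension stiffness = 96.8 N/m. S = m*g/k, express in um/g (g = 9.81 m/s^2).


Step 1: Convert mass: m = 0.295 mg = 2.95e-07 kg
Step 2: S = m * g / k = 2.95e-07 * 9.81 / 96.8
Step 3: S = 2.99e-08 m/g
Step 4: Convert to um/g: S = 0.03 um/g


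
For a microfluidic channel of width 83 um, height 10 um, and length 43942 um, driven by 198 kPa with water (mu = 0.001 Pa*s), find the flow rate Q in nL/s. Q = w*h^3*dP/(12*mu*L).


Step 1: Convert all dimensions to SI (meters).
w = 83e-6 m, h = 10e-6 m, L = 43942e-6 m, dP = 198e3 Pa
Step 2: Q = w * h^3 * dP / (12 * mu * L)
Q = 83e-6 * (10e-6)^3 * 198e3 / (12 * 0.001 * 43942e-6) = 3.116608e-11 m^3/s
Step 3: Convert Q from m^3/s to nL/s (1 m^3 = 1e12 nL, so multiply by 1e12).
Q = 31.166 nL/s


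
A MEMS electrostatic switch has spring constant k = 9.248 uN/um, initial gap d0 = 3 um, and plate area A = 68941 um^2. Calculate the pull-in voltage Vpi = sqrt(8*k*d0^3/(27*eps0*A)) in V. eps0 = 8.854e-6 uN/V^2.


Step 1: Compute numerator: 8 * k * d0^3 = 8 * 9.248 * 3^3 = 1997.568
Step 2: Compute denominator: 27 * eps0 * A = 27 * 8.854e-6 * 68941 = 16.480898
Step 3: Vpi = sqrt(1997.568 / 16.480898)
Vpi = 11.01 V


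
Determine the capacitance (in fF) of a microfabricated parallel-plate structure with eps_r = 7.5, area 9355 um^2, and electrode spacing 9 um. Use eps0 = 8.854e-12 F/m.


Step 1: Convert area to m^2: A = 9355e-12 m^2
Step 2: Convert gap to m: d = 9e-6 m
Step 3: C = eps0 * eps_r * A / d
C = 8.854e-12 * 7.5 * 9355e-12 / 9e-6
Step 4: Convert to fF (multiply by 1e15).
C = 69.02 fF


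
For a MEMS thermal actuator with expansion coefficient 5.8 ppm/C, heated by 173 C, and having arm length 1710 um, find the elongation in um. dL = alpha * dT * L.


Step 1: Convert CTE: alpha = 5.8 ppm/C = 5.8e-6 /C
Step 2: dL = 5.8e-6 * 173 * 1710
dL = 1.7158 um


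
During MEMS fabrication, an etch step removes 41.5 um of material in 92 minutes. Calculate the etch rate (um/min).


Step 1: Etch rate = depth / time
Step 2: rate = 41.5 / 92
rate = 0.451 um/min


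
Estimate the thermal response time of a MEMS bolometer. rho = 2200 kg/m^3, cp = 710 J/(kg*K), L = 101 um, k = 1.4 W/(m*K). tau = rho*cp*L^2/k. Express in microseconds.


Step 1: Convert L to m: L = 101e-6 m
Step 2: L^2 = (101e-6)^2 = 1.0201e-08 m^2
Step 3: tau = 2200 * 710 * 1.0201e-08 / 1.4 = 1.138140143e-02 s
Step 4: Convert to microseconds (multiply by 1e6).
tau = 11381.401 us


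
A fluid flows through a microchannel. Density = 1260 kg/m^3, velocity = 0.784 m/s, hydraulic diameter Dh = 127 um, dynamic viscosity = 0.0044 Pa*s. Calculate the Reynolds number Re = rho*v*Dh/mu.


Step 1: Convert Dh to meters: Dh = 127e-6 m
Step 2: Re = rho * v * Dh / mu
Re = 1260 * 0.784 * 127e-6 / 0.0044
Re = 28.513


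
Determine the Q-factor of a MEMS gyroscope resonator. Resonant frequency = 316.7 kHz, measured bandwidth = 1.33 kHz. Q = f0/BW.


Step 1: Q = f0 / bandwidth
Step 2: Q = 316.7 / 1.33
Q = 238.1


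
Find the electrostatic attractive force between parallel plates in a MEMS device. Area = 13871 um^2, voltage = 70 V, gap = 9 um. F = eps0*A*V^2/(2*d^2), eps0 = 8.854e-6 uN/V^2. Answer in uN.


Step 1: Identify parameters.
eps0 = 8.854e-6 uN/V^2, A = 13871 um^2, V = 70 V, d = 9 um
Step 2: Compute V^2 = 70^2 = 4900
Step 3: Compute d^2 = 9^2 = 81
Step 4: F = 0.5 * 8.854e-6 * 13871 * 4900 / 81
F = 3.715 uN


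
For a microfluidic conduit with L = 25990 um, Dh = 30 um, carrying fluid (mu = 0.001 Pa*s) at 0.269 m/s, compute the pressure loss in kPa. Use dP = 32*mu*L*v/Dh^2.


Step 1: Convert to SI: L = 25990e-6 m, Dh = 30e-6 m
Step 2: dP = 32 * 0.001 * 25990e-6 * 0.269 / (30e-6)^2
Step 3: dP = 248579.91 Pa
Step 4: Convert to kPa: dP = 248.58 kPa


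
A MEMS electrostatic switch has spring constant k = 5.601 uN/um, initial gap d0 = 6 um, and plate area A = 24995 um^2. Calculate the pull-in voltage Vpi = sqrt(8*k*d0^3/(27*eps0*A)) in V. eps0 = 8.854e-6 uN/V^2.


Step 1: Compute numerator: 8 * k * d0^3 = 8 * 5.601 * 6^3 = 9678.528
Step 2: Compute denominator: 27 * eps0 * A = 27 * 8.854e-6 * 24995 = 5.975255
Step 3: Vpi = sqrt(9678.528 / 5.975255)
Vpi = 40.25 V


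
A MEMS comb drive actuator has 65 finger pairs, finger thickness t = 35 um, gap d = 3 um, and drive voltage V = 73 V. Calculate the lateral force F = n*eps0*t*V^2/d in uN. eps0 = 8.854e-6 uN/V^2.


Step 1: Parameters: n=65, eps0=8.854e-6 uN/V^2, t=35 um, V=73 V, d=3 um
Step 2: V^2 = 5329
Step 3: F = 65 * 8.854e-6 * 35 * 5329 / 3
F = 35.78 uN


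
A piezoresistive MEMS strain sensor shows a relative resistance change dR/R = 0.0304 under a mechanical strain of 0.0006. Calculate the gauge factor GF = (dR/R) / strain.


Step 1: Identify values.
dR/R = 0.0304, strain = 0.0006
Step 2: GF = (dR/R) / strain = 0.0304 / 0.0006
GF = 50.7


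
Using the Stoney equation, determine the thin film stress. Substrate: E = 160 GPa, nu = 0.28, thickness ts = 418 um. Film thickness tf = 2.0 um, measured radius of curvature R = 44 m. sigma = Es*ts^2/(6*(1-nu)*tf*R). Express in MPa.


Step 1: Compute numerator: Es * ts^2 = 160 * 418^2 = 27955840 (GPa*um^2)
Step 2: Compute denominator (R in um): 6*(1-nu)*tf*R = 6*0.72*2.0*44e6 = 380160000.0 (um^2)
Step 3: sigma (GPa) = 27955840 / 380160000.0 = 7.3537e-02 GPa
Step 4: Convert to MPa (x1000): sigma = 73.5 MPa


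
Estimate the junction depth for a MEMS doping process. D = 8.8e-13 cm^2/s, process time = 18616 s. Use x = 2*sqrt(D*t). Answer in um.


Step 1: Compute D*t = 8.8e-13 * 18616 = 1.638208e-08 cm^2
Step 2: sqrt(D*t) = 1.2799e-04 cm
Step 3: x = 2 * 1.2799e-04 cm = 2.5598e-04 cm
Step 4: Convert to um (1 cm = 1e4 um): x = 2.56 um


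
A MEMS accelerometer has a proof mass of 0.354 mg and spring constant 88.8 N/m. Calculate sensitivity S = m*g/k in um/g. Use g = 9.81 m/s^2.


Step 1: Convert mass: m = 0.354 mg = 3.54e-07 kg
Step 2: S = m * g / k = 3.54e-07 * 9.81 / 88.8
Step 3: S = 3.91e-08 m/g
Step 4: Convert to um/g: S = 0.039 um/g


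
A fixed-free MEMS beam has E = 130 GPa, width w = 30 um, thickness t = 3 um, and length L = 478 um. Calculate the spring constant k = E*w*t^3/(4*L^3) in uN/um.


Step 1: Convert E to consistent units (1 GPa = 1000 uN/um^2).
E = 130 GPa = 130000 uN/um^2
Step 2: Compute t^3 = 3^3 = 27
Step 3: Compute L^3 = 478^3 = 109215352
Step 4: k = 130000 * 30 * 27 / (4 * 109215352)
k = 0.241 uN/um


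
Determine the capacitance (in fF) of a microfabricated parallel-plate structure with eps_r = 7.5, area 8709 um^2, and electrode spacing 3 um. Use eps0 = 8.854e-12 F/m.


Step 1: Convert area to m^2: A = 8709e-12 m^2
Step 2: Convert gap to m: d = 3e-6 m
Step 3: C = eps0 * eps_r * A / d
C = 8.854e-12 * 7.5 * 8709e-12 / 3e-6
Step 4: Convert to fF (multiply by 1e15).
C = 192.77 fF


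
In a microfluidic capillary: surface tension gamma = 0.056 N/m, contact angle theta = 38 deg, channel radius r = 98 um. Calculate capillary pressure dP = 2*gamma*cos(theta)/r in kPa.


Step 1: cos(38 deg) = 0.788
Step 2: Convert r to m: r = 98e-6 m
Step 3: dP = 2 * 0.056 * 0.788 / 98e-6 = 900.6 Pa
Step 4: Convert Pa to kPa (divide by 1000).
dP = 0.9 kPa


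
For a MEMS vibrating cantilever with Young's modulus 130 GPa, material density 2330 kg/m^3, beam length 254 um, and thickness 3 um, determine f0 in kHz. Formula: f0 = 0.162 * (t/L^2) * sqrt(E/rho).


Step 1: Convert units to SI.
t_SI = 3e-6 m, L_SI = 254e-6 m
Step 2: Calculate sqrt(E/rho).
sqrt(130e9 / 2330) = 7469.54 m/s
Step 3: Compute f0.
f0 = 0.162 * 3e-6 / (254e-6)^2 * 7469.54 = 56268.2 Hz = 56.27 kHz


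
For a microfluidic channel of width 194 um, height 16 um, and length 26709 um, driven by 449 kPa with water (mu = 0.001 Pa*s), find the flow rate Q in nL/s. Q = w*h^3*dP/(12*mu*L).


Step 1: Convert all dimensions to SI (meters).
w = 194e-6 m, h = 16e-6 m, L = 26709e-6 m, dP = 449e3 Pa
Step 2: Q = w * h^3 * dP / (12 * mu * L)
Q = 194e-6 * (16e-6)^3 * 449e3 / (12 * 0.001 * 26709e-6) = 1.1131896e-09 m^3/s
Step 3: Convert Q from m^3/s to nL/s (1 m^3 = 1e12 nL, so multiply by 1e12).
Q = 1113.19 nL/s


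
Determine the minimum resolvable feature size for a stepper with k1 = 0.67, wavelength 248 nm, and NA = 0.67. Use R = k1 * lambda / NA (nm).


Step 1: Identify values: k1 = 0.67, lambda = 248 nm, NA = 0.67
Step 2: R = k1 * lambda / NA
R = 0.67 * 248 / 0.67
R = 248.0 nm


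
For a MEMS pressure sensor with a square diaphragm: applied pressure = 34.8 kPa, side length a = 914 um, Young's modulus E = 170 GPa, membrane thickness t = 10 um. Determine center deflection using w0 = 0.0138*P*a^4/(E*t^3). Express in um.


Step 1: Convert pressure to compatible units (E is in GPa, so P in GPa).
P = 34.8 kPa = 34.8e-6 GPa
Step 2: Compute numerator: 0.0138 * P * a^4.
a^4 = 914^4 = 697886476816
numerator = 0.0138 * 34.8e-6 * 697886476816 = 3.35153e+05
Step 3: Compute denominator: E * t^3 = 170 * 10^3 = 170000
Step 4: w0 = numerator / denominator = 3.35153e+05 / 170000 = 1.9715 um


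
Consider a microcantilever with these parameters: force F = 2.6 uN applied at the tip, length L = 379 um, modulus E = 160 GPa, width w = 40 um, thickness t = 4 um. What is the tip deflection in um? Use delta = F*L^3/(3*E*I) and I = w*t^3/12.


Step 1: Calculate the second moment of area.
I = w * t^3 / 12 = 40 * 4^3 / 12 = 213.3333 um^4
Step 2: Convert E to consistent units (1 GPa = 1000 uN/um^2).
E = 160 GPa = 160000 uN/um^2
Step 3: Calculate tip deflection.
delta = F * L^3 / (3 * E * I)
delta = 2.6 * 379^3 / (3 * 160000 * 213.3333)
delta = 1.3823 um


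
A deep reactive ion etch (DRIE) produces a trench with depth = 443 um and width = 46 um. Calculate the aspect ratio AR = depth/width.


Step 1: AR = depth / width
Step 2: AR = 443 / 46
AR = 9.6


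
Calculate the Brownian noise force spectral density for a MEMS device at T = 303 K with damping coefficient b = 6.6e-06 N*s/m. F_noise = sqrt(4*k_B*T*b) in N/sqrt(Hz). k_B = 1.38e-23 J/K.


Step 1: Compute 4 * k_B * T * b
= 4 * 1.38e-23 * 303 * 6.6e-06
= 1.1039e-25 N^2/Hz
Step 2: F_noise = sqrt(1.1039e-25)
F_noise = 3.32e-13 N/sqrt(Hz)


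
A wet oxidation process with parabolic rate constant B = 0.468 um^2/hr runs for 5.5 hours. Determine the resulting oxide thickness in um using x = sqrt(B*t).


Step 1: Compute B*t = 0.468 * 5.5 = 2.574
Step 2: x = sqrt(2.574)
x = 1.604 um


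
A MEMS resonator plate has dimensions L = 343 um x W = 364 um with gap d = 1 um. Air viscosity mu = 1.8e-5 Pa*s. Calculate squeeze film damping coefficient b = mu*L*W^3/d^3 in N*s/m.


Step 1: Convert to SI.
L = 343e-6 m, W = 364e-6 m, d = 1e-6 m
Step 2: W^3 = (364e-6)^3 = 4.82e-11 m^3
Step 3: d^3 = (1e-6)^3 = 1.00e-18 m^3
Step 4: b = 1.8e-5 * 343e-6 * 4.82e-11 / 1.00e-18
b = 2.98e-01 N*s/m


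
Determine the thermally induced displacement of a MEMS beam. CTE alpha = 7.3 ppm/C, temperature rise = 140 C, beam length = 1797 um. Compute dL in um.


Step 1: Convert CTE: alpha = 7.3 ppm/C = 7.3e-6 /C
Step 2: dL = 7.3e-6 * 140 * 1797
dL = 1.8365 um


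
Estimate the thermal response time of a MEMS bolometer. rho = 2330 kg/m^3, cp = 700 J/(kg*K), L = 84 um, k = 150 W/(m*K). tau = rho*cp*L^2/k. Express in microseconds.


Step 1: Convert L to m: L = 84e-6 m
Step 2: L^2 = (84e-6)^2 = 7.056e-09 m^2
Step 3: tau = 2330 * 700 * 7.056e-09 / 150 = 7.672224e-05 s
Step 4: Convert to microseconds (multiply by 1e6).
tau = 76.722 us


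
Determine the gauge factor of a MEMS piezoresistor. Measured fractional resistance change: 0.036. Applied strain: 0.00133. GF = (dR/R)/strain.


Step 1: Identify values.
dR/R = 0.036, strain = 0.00133
Step 2: GF = (dR/R) / strain = 0.036 / 0.00133
GF = 27.1


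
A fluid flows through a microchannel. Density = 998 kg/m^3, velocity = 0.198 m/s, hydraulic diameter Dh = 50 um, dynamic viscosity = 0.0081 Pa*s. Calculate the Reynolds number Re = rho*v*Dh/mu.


Step 1: Convert Dh to meters: Dh = 50e-6 m
Step 2: Re = rho * v * Dh / mu
Re = 998 * 0.198 * 50e-6 / 0.0081
Re = 1.22


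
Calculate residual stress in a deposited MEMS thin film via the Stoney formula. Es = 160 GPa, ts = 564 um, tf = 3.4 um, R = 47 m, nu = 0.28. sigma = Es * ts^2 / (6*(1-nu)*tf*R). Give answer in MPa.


Step 1: Compute numerator: Es * ts^2 = 160 * 564^2 = 50895360 (GPa*um^2)
Step 2: Compute denominator (R in um): 6*(1-nu)*tf*R = 6*0.72*3.4*47e6 = 690336000.0 (um^2)
Step 3: sigma (GPa) = 50895360 / 690336000.0 = 7.3725e-02 GPa
Step 4: Convert to MPa (x1000): sigma = 73.7 MPa


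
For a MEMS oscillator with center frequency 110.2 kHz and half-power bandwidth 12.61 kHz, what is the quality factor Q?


Step 1: Q = f0 / bandwidth
Step 2: Q = 110.2 / 12.61
Q = 8.7


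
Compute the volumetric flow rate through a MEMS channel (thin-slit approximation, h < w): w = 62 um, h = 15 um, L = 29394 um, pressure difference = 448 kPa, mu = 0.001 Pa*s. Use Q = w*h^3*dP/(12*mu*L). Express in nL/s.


Step 1: Convert all dimensions to SI (meters).
w = 62e-6 m, h = 15e-6 m, L = 29394e-6 m, dP = 448e3 Pa
Step 2: Q = w * h^3 * dP / (12 * mu * L)
Q = 62e-6 * (15e-6)^3 * 448e3 / (12 * 0.001 * 29394e-6) = 2.6576852e-10 m^3/s
Step 3: Convert Q from m^3/s to nL/s (1 m^3 = 1e12 nL, so multiply by 1e12).
Q = 265.769 nL/s
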